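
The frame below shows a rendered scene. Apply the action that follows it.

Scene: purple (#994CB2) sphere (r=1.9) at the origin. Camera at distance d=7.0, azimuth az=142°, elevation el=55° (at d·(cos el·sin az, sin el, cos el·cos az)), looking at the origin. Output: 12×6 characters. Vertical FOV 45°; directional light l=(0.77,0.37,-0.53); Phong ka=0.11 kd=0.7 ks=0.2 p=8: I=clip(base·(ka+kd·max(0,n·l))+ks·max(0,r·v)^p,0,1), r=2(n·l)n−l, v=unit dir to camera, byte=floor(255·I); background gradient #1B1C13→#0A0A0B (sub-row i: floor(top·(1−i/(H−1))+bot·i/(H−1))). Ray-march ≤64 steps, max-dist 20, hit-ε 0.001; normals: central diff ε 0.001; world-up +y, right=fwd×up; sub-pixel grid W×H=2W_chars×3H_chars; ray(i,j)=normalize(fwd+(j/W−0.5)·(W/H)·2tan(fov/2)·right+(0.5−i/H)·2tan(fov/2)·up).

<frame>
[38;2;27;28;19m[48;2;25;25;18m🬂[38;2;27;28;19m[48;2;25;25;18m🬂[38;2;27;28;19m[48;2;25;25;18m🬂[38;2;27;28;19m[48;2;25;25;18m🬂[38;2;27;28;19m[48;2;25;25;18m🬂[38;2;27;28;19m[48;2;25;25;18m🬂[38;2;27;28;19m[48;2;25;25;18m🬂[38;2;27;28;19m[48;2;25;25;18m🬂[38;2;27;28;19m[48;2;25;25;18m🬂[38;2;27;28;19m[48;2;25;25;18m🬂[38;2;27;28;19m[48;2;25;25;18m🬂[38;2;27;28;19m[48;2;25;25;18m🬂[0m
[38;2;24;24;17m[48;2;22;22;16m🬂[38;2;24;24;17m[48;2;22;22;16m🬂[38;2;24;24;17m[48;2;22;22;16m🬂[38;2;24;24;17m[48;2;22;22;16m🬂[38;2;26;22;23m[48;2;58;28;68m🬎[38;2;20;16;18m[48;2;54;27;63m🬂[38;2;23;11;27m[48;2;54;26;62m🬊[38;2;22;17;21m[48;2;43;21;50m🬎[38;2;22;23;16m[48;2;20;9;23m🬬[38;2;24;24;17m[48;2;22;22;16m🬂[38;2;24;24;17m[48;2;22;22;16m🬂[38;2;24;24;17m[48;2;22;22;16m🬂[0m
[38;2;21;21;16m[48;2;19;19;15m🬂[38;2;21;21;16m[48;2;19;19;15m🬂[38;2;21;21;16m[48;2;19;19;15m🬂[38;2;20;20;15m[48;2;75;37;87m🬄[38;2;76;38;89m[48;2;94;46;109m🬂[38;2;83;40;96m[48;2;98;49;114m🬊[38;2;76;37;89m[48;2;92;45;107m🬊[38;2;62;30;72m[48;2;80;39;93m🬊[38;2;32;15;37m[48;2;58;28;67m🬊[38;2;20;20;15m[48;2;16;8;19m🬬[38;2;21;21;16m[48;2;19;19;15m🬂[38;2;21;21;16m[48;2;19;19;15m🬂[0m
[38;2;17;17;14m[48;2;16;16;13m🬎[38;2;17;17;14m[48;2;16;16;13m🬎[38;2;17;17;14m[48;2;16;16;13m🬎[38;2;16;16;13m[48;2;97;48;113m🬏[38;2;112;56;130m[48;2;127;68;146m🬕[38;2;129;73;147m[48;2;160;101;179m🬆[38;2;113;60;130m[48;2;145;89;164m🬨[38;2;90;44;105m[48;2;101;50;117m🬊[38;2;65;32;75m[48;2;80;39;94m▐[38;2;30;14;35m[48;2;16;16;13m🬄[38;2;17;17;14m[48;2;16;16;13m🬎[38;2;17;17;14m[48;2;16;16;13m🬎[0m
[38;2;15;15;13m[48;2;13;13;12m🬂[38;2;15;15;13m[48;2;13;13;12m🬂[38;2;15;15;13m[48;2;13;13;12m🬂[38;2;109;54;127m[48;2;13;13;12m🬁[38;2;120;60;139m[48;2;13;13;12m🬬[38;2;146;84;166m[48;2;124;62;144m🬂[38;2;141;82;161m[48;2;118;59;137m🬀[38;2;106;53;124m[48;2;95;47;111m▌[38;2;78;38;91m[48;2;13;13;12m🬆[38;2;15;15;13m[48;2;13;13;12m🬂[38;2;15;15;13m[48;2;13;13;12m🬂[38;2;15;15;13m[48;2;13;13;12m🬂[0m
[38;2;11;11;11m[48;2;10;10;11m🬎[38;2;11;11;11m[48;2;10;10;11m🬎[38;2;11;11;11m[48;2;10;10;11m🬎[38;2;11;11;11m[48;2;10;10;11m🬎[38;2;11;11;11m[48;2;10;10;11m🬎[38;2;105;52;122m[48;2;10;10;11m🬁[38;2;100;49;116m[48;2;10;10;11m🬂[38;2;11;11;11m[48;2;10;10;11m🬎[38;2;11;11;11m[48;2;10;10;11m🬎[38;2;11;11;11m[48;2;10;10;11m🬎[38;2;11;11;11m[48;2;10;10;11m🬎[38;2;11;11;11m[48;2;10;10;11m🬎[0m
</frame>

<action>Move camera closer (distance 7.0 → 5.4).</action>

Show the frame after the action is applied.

<frame>
[38;2;27;28;19m[48;2;25;25;18m🬂[38;2;27;28;19m[48;2;25;25;18m🬂[38;2;27;28;19m[48;2;25;25;18m🬂[38;2;27;28;19m[48;2;25;25;18m🬂[38;2;26;27;18m[48;2;35;17;41m🬎[38;2;24;22;18m[48;2;44;22;52m🬎[38;2;21;18;19m[48;2;41;20;47m🬎[38;2;26;27;18m[48;2;28;13;32m🬎[38;2;26;26;18m[48;2;16;8;19m🬬[38;2;27;28;19m[48;2;25;25;18m🬂[38;2;27;28;19m[48;2;25;25;18m🬂[38;2;27;28;19m[48;2;25;25;18m🬂[0m
[38;2;24;24;17m[48;2;22;22;16m🬂[38;2;24;24;17m[48;2;22;22;16m🬂[38;2;22;23;16m[48;2;58;28;67m🬝[38;2;36;24;36m[48;2;69;34;80m🬂[38;2;58;29;68m[48;2;77;38;89m🬂[38;2;60;30;70m[48;2;77;38;89m🬂[38;2;59;29;69m[48;2;74;36;86m🬊[38;2;49;24;57m[48;2;66;32;77m🬊[38;2;29;14;34m[48;2;53;26;62m🬊[38;2;38;19;45m[48;2;21;17;18m🬏[38;2;24;24;17m[48;2;22;22;16m🬂[38;2;24;24;17m[48;2;22;22;16m🬂[0m
[38;2;21;21;16m[48;2;19;19;15m🬂[38;2;21;21;16m[48;2;19;19;15m🬂[38;2;20;20;15m[48;2;84;41;98m🬄[38;2;88;44;103m[48;2;99;49;115m🬆[38;2;94;46;109m[48;2;105;53;122m🬎[38;2;92;45;108m[48;2;105;54;122m🬎[38;2;86;42;100m[48;2;97;48;112m🬊[38;2;78;38;91m[48;2;88;44;103m🬊[38;2;66;32;77m[48;2;77;38;90m🬊[38;2;39;19;46m[48;2;57;28;67m🬉[38;2;27;13;31m[48;2;20;20;15m🬏[38;2;21;21;16m[48;2;19;19;15m🬂[0m
[38;2;17;17;14m[48;2;16;16;13m🬎[38;2;17;17;14m[48;2;16;16;13m🬎[38;2;16;16;13m[48;2;98;48;115m🬏[38;2;108;53;125m[48;2;115;57;134m🬆[38;2;120;64;139m[48;2;141;83;160m🬕[38;2;121;67;139m[48;2;153;96;172m🬂[38;2;111;59;128m[48;2;135;80;153m🬊[38;2;97;48;113m[48;2;108;56;125m🬨[38;2;84;41;98m[48;2;92;45;107m🬊[38;2;63;31;74m[48;2;76;38;88m▐[38;2;37;18;43m[48;2;16;16;13m🬄[38;2;17;17;14m[48;2;16;16;13m🬎[0m
[38;2;15;15;13m[48;2;13;13;12m🬂[38;2;15;15;13m[48;2;13;13;12m🬂[38;2;108;53;125m[48;2;13;13;12m🬉[38;2;121;60;140m[48;2;116;57;135m▐[38;2;143;82;163m[48;2;127;65;147m🬉[38;2;158;98;178m[48;2;132;71;152m🬎[38;2;147;88;166m[48;2;126;68;145m🬄[38;2;113;58;132m[48;2;106;52;123m▌[38;2;92;45;107m[48;2;100;49;116m▐[38;2;73;36;85m[48;2;13;13;12m🬝[38;2;15;15;13m[48;2;13;13;12m🬂[38;2;15;15;13m[48;2;13;13;12m🬂[0m
[38;2;11;11;11m[48;2;10;10;11m🬎[38;2;11;11;11m[48;2;10;10;11m🬎[38;2;11;11;11m[48;2;10;10;11m🬎[38;2;118;58;137m[48;2;10;10;11m🬁[38;2;120;59;139m[48;2;10;10;11m🬎[38;2;119;59;139m[48;2;10;10;11m🬬[38;2;117;58;136m[48;2;106;52;124m🬎[38;2;107;53;125m[48;2;10;10;11m🬎[38;2;91;45;106m[48;2;10;10;11m🬆[38;2;11;11;11m[48;2;10;10;11m🬎[38;2;11;11;11m[48;2;10;10;11m🬎[38;2;11;11;11m[48;2;10;10;11m🬎[0m
</frame>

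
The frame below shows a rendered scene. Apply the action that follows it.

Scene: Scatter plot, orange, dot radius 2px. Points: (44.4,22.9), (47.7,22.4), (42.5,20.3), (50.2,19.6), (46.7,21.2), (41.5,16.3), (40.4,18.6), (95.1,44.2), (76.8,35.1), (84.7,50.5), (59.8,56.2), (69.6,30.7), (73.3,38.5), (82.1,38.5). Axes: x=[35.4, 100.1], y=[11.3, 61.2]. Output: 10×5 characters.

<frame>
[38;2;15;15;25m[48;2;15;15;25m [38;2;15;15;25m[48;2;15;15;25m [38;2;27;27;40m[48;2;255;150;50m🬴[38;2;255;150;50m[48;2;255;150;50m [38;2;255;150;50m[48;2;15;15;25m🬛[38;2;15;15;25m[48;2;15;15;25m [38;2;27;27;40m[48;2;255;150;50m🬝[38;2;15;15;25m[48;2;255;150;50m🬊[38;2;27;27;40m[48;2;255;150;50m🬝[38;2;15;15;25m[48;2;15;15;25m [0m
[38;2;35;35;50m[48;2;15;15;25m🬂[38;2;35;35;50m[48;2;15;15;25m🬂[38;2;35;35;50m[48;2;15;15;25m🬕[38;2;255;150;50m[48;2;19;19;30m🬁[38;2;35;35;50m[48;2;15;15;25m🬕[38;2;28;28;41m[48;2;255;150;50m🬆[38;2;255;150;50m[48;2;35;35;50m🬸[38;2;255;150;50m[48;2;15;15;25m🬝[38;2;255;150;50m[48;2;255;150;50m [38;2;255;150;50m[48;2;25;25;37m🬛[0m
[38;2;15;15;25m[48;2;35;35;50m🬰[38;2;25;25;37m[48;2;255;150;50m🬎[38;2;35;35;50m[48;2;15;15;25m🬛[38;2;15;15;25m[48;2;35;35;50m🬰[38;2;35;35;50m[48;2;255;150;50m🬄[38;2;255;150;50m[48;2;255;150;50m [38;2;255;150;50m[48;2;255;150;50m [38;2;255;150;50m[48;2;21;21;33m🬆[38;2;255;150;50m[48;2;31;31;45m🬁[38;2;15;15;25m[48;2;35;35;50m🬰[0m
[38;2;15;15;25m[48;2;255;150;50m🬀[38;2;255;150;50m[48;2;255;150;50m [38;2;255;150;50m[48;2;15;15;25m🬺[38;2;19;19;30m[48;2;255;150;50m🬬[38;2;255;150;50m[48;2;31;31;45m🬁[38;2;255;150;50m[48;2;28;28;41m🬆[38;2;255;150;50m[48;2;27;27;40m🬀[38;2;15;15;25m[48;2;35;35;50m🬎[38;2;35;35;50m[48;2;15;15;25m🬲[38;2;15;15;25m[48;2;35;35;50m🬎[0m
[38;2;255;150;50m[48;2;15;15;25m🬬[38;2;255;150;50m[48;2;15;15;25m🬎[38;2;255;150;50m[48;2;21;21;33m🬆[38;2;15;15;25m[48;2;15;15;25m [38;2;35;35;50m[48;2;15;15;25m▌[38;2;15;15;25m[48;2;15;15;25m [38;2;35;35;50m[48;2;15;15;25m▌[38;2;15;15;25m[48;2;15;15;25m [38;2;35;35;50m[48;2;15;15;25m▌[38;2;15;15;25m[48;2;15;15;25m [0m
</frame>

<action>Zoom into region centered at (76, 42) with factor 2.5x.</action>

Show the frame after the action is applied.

<frame>
[38;2;15;15;25m[48;2;15;15;25m [38;2;15;15;25m[48;2;15;15;25m [38;2;35;35;50m[48;2;15;15;25m▌[38;2;15;15;25m[48;2;15;15;25m [38;2;35;35;50m[48;2;15;15;25m▌[38;2;15;15;25m[48;2;15;15;25m [38;2;27;27;40m[48;2;255;150;50m🬴[38;2;255;150;50m[48;2;255;150;50m [38;2;255;150;50m[48;2;15;15;25m🬛[38;2;15;15;25m[48;2;15;15;25m [0m
[38;2;35;35;50m[48;2;15;15;25m🬂[38;2;35;35;50m[48;2;15;15;25m🬂[38;2;35;35;50m[48;2;15;15;25m🬕[38;2;35;35;50m[48;2;15;15;25m🬂[38;2;35;35;50m[48;2;15;15;25m🬕[38;2;35;35;50m[48;2;15;15;25m🬂[38;2;35;35;50m[48;2;15;15;25m🬕[38;2;255;150;50m[48;2;19;19;30m🬁[38;2;35;35;50m[48;2;15;15;25m🬕[38;2;35;35;50m[48;2;15;15;25m🬂[0m
[38;2;15;15;25m[48;2;35;35;50m🬰[38;2;15;15;25m[48;2;35;35;50m🬰[38;2;35;35;50m[48;2;15;15;25m🬛[38;2;21;21;33m[48;2;255;150;50m🬆[38;2;27;27;40m[48;2;255;150;50m🬬[38;2;15;15;25m[48;2;35;35;50m🬰[38;2;28;28;41m[48;2;255;150;50m🬆[38;2;23;23;35m[48;2;255;150;50m🬬[38;2;35;35;50m[48;2;15;15;25m🬛[38;2;15;15;25m[48;2;35;35;50m🬰[0m
[38;2;15;15;25m[48;2;35;35;50m🬎[38;2;15;15;25m[48;2;35;35;50m🬎[38;2;255;150;50m[48;2;31;31;45m🬁[38;2;255;150;50m[48;2;35;35;50m🬬[38;2;255;150;50m[48;2;255;150;50m [38;2;255;150;50m[48;2;255;150;50m [38;2;255;150;50m[48;2;255;150;50m [38;2;255;150;50m[48;2;28;28;41m🬆[38;2;35;35;50m[48;2;15;15;25m🬲[38;2;15;15;25m[48;2;35;35;50m🬎[0m
[38;2;15;15;25m[48;2;15;15;25m [38;2;15;15;25m[48;2;255;150;50m🬆[38;2;255;150;50m[48;2;15;15;25m🬺[38;2;15;15;25m[48;2;255;150;50m🬬[38;2;255;150;50m[48;2;27;27;40m🬁[38;2;255;150;50m[48;2;15;15;25m🬆[38;2;35;35;50m[48;2;15;15;25m▌[38;2;15;15;25m[48;2;15;15;25m [38;2;35;35;50m[48;2;15;15;25m▌[38;2;15;15;25m[48;2;15;15;25m [0m
</frame>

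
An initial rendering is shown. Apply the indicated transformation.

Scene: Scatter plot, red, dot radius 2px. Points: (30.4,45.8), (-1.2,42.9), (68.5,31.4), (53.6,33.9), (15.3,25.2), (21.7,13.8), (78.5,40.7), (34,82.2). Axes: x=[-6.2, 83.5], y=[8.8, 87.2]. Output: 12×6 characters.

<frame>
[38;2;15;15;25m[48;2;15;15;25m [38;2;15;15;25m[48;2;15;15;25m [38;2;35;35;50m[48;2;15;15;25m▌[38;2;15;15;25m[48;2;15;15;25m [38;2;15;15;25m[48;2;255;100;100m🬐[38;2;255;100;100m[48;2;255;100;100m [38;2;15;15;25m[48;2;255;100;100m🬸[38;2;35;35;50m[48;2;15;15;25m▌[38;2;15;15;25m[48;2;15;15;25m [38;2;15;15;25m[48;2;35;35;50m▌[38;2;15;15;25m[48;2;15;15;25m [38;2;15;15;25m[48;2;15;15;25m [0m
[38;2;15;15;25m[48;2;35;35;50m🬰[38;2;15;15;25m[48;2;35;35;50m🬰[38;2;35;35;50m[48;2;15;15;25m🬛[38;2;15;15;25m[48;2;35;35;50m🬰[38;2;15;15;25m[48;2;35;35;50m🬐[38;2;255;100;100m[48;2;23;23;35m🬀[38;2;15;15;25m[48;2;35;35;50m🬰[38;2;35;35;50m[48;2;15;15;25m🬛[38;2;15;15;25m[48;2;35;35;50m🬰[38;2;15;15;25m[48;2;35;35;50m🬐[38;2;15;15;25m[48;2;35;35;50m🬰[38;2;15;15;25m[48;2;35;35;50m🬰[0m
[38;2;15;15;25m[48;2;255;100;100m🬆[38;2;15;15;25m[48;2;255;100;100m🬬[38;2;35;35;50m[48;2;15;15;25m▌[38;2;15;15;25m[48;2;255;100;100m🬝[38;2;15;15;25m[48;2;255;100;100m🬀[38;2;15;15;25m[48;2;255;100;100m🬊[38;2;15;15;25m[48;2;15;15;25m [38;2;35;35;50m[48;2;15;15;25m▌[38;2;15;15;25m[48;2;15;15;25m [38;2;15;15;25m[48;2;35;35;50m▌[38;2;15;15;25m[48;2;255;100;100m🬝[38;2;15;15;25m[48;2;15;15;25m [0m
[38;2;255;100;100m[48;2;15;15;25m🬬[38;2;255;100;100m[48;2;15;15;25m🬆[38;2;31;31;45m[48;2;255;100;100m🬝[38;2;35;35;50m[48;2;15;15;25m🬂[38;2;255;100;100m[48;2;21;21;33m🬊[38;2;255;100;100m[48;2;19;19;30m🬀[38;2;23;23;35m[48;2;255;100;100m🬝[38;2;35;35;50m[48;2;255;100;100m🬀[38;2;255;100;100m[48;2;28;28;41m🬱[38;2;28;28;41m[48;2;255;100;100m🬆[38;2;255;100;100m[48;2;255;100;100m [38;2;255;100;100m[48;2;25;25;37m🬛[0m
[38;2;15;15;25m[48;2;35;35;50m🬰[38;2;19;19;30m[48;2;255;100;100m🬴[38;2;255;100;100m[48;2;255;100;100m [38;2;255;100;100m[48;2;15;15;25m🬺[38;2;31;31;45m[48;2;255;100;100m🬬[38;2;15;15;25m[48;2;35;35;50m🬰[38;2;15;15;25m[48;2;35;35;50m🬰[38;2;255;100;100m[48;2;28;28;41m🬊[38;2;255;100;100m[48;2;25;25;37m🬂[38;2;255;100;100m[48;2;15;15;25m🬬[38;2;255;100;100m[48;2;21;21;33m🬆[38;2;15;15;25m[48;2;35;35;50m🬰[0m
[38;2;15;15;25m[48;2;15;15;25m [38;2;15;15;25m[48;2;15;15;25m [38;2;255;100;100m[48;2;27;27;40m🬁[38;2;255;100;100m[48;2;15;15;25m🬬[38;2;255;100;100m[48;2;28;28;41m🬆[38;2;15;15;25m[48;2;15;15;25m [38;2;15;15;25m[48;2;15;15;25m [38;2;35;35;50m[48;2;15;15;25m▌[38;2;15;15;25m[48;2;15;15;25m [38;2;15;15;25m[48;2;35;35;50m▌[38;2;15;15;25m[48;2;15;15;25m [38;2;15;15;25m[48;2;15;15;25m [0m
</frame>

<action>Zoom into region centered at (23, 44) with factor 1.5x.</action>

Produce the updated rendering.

<frame>
[38;2;15;15;25m[48;2;15;15;25m [38;2;15;15;25m[48;2;15;15;25m [38;2;35;35;50m[48;2;15;15;25m▌[38;2;15;15;25m[48;2;15;15;25m [38;2;15;15;25m[48;2;35;35;50m▌[38;2;15;15;25m[48;2;15;15;25m [38;2;15;15;25m[48;2;15;15;25m [38;2;35;35;50m[48;2;15;15;25m▌[38;2;15;15;25m[48;2;15;15;25m [38;2;15;15;25m[48;2;35;35;50m▌[38;2;15;15;25m[48;2;15;15;25m [38;2;15;15;25m[48;2;15;15;25m [0m
[38;2;15;15;25m[48;2;35;35;50m🬰[38;2;15;15;25m[48;2;35;35;50m🬰[38;2;35;35;50m[48;2;15;15;25m🬛[38;2;15;15;25m[48;2;35;35;50m🬰[38;2;15;15;25m[48;2;35;35;50m🬐[38;2;15;15;25m[48;2;35;35;50m🬰[38;2;15;15;25m[48;2;35;35;50m🬰[38;2;27;27;40m[48;2;255;100;100m🬬[38;2;15;15;25m[48;2;35;35;50m🬰[38;2;15;15;25m[48;2;35;35;50m🬐[38;2;15;15;25m[48;2;35;35;50m🬰[38;2;15;15;25m[48;2;35;35;50m🬰[0m
[38;2;15;15;25m[48;2;255;100;100m🬆[38;2;255;100;100m[48;2;15;15;25m🬺[38;2;23;23;35m[48;2;255;100;100m🬬[38;2;15;15;25m[48;2;15;15;25m [38;2;15;15;25m[48;2;35;35;50m▌[38;2;15;15;25m[48;2;15;15;25m [38;2;15;15;25m[48;2;255;100;100m🬐[38;2;255;100;100m[48;2;255;100;100m [38;2;15;15;25m[48;2;255;100;100m🬸[38;2;15;15;25m[48;2;35;35;50m▌[38;2;15;15;25m[48;2;15;15;25m [38;2;15;15;25m[48;2;15;15;25m [0m
[38;2;255;100;100m[48;2;19;19;30m🬁[38;2;255;100;100m[48;2;15;15;25m🬆[38;2;35;35;50m[48;2;15;15;25m🬕[38;2;35;35;50m[48;2;15;15;25m🬂[38;2;35;35;50m[48;2;15;15;25m🬨[38;2;35;35;50m[48;2;15;15;25m🬂[38;2;35;35;50m[48;2;15;15;25m🬂[38;2;255;100;100m[48;2;27;27;40m🬀[38;2;35;35;50m[48;2;15;15;25m🬂[38;2;35;35;50m[48;2;15;15;25m🬨[38;2;23;23;35m[48;2;255;100;100m🬝[38;2;35;35;50m[48;2;255;100;100m🬀[0m
[38;2;15;15;25m[48;2;35;35;50m🬰[38;2;15;15;25m[48;2;35;35;50m🬰[38;2;35;35;50m[48;2;15;15;25m🬛[38;2;21;21;33m[48;2;255;100;100m🬆[38;2;255;100;100m[48;2;35;35;50m🬺[38;2;23;23;35m[48;2;255;100;100m🬬[38;2;15;15;25m[48;2;35;35;50m🬰[38;2;35;35;50m[48;2;15;15;25m🬛[38;2;15;15;25m[48;2;35;35;50m🬰[38;2;15;15;25m[48;2;35;35;50m🬐[38;2;15;15;25m[48;2;35;35;50m🬰[38;2;255;100;100m[48;2;21;21;33m🬊[0m
[38;2;15;15;25m[48;2;15;15;25m [38;2;15;15;25m[48;2;15;15;25m [38;2;35;35;50m[48;2;15;15;25m▌[38;2;15;15;25m[48;2;255;100;100m🬺[38;2;255;100;100m[48;2;28;28;41m🬆[38;2;15;15;25m[48;2;15;15;25m [38;2;15;15;25m[48;2;15;15;25m [38;2;35;35;50m[48;2;15;15;25m▌[38;2;15;15;25m[48;2;15;15;25m [38;2;15;15;25m[48;2;35;35;50m▌[38;2;15;15;25m[48;2;15;15;25m [38;2;15;15;25m[48;2;15;15;25m [0m
</frame>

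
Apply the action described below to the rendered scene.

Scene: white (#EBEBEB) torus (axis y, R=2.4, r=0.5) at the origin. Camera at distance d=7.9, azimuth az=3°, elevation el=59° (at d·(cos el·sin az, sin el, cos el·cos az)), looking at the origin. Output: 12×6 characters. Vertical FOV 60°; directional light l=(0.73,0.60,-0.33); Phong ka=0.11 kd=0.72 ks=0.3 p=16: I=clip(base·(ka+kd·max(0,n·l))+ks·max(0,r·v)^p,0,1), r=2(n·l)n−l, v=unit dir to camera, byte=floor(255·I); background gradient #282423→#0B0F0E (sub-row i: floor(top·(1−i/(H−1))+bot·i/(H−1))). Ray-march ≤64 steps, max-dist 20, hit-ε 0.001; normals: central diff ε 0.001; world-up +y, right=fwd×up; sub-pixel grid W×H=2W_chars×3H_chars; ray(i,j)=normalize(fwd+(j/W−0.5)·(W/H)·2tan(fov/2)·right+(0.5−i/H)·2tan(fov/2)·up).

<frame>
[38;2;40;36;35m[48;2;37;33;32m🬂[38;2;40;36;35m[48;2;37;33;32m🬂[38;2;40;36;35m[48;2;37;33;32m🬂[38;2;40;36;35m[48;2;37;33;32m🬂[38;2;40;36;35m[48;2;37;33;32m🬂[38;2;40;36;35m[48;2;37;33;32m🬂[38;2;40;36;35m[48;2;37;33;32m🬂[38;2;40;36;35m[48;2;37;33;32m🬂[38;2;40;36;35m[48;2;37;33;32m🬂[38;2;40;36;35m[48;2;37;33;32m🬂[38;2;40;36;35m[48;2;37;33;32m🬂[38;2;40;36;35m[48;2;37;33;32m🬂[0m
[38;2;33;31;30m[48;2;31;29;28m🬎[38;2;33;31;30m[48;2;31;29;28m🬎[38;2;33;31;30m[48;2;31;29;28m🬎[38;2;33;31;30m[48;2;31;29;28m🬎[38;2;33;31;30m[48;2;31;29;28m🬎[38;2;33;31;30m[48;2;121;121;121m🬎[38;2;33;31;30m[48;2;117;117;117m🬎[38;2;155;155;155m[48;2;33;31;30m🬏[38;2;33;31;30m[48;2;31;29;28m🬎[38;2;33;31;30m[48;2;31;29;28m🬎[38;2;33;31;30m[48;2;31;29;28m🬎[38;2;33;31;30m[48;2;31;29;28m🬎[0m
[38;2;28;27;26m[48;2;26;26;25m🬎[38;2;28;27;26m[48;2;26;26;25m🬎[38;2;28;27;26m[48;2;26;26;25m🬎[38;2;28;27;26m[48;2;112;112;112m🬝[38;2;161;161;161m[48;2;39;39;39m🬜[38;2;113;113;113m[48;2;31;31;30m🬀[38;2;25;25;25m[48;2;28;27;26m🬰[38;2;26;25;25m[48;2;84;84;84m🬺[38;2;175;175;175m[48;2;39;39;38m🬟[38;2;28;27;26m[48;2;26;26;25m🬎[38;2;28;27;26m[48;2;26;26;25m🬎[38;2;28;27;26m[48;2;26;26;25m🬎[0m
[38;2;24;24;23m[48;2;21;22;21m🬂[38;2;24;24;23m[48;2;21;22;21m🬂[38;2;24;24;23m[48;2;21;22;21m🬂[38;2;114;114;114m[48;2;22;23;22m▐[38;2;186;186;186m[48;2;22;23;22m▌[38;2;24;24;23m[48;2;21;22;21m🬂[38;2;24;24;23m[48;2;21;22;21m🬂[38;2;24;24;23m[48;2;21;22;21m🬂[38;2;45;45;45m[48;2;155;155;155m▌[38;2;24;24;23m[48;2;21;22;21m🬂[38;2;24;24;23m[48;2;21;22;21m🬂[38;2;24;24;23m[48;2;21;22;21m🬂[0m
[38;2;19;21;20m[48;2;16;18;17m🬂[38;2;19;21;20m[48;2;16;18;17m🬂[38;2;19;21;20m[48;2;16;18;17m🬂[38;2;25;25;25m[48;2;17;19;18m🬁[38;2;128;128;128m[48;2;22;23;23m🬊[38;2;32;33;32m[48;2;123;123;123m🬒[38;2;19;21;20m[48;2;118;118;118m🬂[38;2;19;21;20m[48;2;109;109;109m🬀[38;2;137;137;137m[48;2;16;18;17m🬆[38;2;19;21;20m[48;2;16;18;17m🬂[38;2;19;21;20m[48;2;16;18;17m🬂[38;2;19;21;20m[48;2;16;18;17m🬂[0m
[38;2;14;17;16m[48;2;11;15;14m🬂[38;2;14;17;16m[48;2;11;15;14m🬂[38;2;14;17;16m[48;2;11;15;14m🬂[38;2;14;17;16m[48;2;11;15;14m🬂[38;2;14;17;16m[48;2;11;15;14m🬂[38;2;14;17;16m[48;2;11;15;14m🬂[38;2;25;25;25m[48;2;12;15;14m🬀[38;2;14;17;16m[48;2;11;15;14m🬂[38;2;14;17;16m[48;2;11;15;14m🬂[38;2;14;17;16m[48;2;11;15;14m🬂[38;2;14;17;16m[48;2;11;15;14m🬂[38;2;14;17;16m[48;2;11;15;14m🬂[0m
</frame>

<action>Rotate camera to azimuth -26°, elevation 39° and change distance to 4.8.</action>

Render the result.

<frame>
[38;2;40;36;35m[48;2;37;33;32m🬂[38;2;40;36;35m[48;2;37;33;32m🬂[38;2;40;36;35m[48;2;37;33;32m🬂[38;2;40;36;35m[48;2;37;33;32m🬂[38;2;40;36;35m[48;2;37;33;32m🬂[38;2;40;36;35m[48;2;37;33;32m🬂[38;2;40;36;35m[48;2;37;33;32m🬂[38;2;40;36;35m[48;2;37;33;32m🬂[38;2;40;36;35m[48;2;37;33;32m🬂[38;2;40;36;35m[48;2;37;33;32m🬂[38;2;40;36;35m[48;2;37;33;32m🬂[38;2;40;36;35m[48;2;37;33;32m🬂[0m
[38;2;33;31;30m[48;2;31;29;28m🬎[38;2;33;31;30m[48;2;31;29;28m🬎[38;2;33;31;30m[48;2;31;29;28m🬎[38;2;33;31;30m[48;2;31;29;28m🬎[38;2;33;31;30m[48;2;115;115;115m🬎[38;2;36;34;33m[48;2;72;72;72m🬬[38;2;32;31;30m[48;2;25;25;25m🬝[38;2;34;32;31m[48;2;63;63;63m🬝[38;2;130;130;130m[48;2;33;31;30m🬏[38;2;33;31;30m[48;2;31;29;28m🬎[38;2;33;31;30m[48;2;31;29;28m🬎[38;2;33;31;30m[48;2;31;29;28m🬎[0m
[38;2;28;27;26m[48;2;26;26;25m🬎[38;2;28;27;26m[48;2;99;99;99m🬝[38;2;57;57;56m[48;2;175;175;175m🬆[38;2;145;145;145m[48;2;57;57;57m🬕[38;2;79;79;79m[48;2;27;27;26m🬀[38;2;25;25;25m[48;2;28;27;26m🬰[38;2;25;25;25m[48;2;28;27;26m🬰[38;2;25;25;25m[48;2;28;27;26m🬸[38;2;25;25;25m[48;2;31;31;31m🬺[38;2;94;94;94m[48;2;29;29;29m🬈[38;2;147;147;147m[48;2;28;27;26m🬱[38;2;28;27;26m[48;2;26;26;25m🬎[0m
[38;2;24;24;23m[48;2;21;22;21m🬂[38;2;56;56;56m[48;2;130;130;130m▌[38;2;175;175;175m[48;2;191;191;191m🬝[38;2;85;85;85m[48;2;22;22;21m🬀[38;2;24;24;23m[48;2;21;22;21m🬂[38;2;24;24;23m[48;2;21;22;21m🬂[38;2;24;24;23m[48;2;21;22;21m🬂[38;2;24;24;23m[48;2;21;22;21m🬂[38;2;24;24;23m[48;2;21;22;21m🬂[38;2;27;27;27m[48;2;84;84;84m🬝[38;2;105;105;105m[48;2;199;199;199m▌[38;2;141;141;141m[48;2;22;23;22m▌[0m
[38;2;19;21;20m[48;2;16;18;17m🬂[38;2;94;94;94m[48;2;37;37;37m🬉[38;2;160;160;160m[48;2;106;106;106m🬊[38;2;19;21;20m[48;2;171;171;171m🬁[38;2;18;20;19m[48;2;177;177;177m🬎[38;2;19;21;20m[48;2;16;18;17m🬂[38;2;19;21;20m[48;2;16;18;17m🬂[38;2;17;19;18m[48;2;152;152;152m🬝[38;2;18;20;19m[48;2;141;141;141m🬆[38;2;100;100;100m[48;2;159;159;159m🬂[38;2;178;178;178m[48;2;116;116;116m🬆[38;2;102;102;102m[48;2;17;19;18m▌[0m
[38;2;14;17;16m[48;2;11;15;14m🬂[38;2;25;25;25m[48;2;11;15;14m🬊[38;2;74;74;74m[48;2;29;29;29m🬁[38;2;96;96;96m[48;2;37;37;37m🬊[38;2;125;125;125m[48;2;65;65;65m🬊[38;2;139;139;139m[48;2;83;83;83m🬊[38;2;154;154;154m[48;2;96;96;96m🬂[38;2;156;156;156m[48;2;93;93;93m🬂[38;2;147;147;147m[48;2;82;82;82m🬂[38;2;103;103;103m[48;2;57;57;57m🬆[38;2;76;76;76m[48;2;25;27;26m🬆[38;2;45;45;45m[48;2;12;15;14m🬀[0m
</frame>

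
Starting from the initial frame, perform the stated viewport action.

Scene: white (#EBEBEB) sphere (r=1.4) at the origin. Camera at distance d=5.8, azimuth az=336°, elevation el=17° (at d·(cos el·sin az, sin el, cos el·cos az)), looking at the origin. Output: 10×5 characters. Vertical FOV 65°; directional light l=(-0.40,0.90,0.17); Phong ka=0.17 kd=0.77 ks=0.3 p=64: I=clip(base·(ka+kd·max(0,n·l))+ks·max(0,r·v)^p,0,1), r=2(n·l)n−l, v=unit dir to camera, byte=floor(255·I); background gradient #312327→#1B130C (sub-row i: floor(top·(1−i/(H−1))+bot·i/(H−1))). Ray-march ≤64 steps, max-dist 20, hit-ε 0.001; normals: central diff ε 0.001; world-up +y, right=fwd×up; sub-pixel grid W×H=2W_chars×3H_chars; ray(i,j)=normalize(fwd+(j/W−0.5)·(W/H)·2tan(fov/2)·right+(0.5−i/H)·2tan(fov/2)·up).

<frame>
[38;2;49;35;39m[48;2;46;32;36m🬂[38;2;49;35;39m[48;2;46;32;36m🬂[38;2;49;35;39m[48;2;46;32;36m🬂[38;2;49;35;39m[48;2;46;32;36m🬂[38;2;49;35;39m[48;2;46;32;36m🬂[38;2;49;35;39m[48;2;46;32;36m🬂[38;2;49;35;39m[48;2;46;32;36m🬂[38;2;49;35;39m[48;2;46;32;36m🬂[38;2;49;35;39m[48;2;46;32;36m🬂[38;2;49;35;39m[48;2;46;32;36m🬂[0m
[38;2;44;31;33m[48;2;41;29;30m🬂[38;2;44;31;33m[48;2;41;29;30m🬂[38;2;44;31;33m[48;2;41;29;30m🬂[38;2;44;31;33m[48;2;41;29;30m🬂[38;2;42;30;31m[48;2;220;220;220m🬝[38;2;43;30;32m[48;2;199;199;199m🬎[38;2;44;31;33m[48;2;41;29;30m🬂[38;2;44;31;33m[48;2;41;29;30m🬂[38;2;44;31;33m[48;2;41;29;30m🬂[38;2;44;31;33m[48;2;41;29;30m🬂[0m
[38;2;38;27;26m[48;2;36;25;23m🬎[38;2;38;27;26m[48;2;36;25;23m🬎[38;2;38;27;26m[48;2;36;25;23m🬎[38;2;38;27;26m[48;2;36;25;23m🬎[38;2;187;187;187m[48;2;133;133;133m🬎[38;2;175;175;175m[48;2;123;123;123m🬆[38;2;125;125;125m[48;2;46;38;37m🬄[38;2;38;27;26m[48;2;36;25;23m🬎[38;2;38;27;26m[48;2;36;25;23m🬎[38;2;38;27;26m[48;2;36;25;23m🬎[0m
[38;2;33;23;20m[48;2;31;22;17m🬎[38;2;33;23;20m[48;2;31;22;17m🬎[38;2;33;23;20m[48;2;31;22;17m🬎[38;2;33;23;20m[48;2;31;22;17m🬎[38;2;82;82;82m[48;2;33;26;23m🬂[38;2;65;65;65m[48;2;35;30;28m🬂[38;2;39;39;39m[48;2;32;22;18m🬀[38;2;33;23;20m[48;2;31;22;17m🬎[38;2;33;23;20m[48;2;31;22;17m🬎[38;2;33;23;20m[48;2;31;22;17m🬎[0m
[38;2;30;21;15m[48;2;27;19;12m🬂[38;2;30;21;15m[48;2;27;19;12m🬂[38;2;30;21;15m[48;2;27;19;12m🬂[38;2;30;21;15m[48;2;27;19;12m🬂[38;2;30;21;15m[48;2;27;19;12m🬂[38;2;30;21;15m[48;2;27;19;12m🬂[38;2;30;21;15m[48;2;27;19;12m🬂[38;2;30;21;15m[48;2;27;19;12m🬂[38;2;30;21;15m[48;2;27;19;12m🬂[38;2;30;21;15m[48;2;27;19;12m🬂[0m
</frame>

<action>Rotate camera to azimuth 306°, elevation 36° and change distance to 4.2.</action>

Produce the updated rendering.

<frame>
[38;2;49;35;39m[48;2;46;32;36m🬂[38;2;49;35;39m[48;2;46;32;36m🬂[38;2;49;35;39m[48;2;46;32;36m🬂[38;2;49;35;39m[48;2;46;32;36m🬂[38;2;49;35;39m[48;2;46;32;36m🬂[38;2;49;35;39m[48;2;46;32;36m🬂[38;2;49;35;39m[48;2;46;32;36m🬂[38;2;49;35;39m[48;2;46;32;36m🬂[38;2;49;35;39m[48;2;46;32;36m🬂[38;2;49;35;39m[48;2;46;32;36m🬂[0m
[38;2;44;31;33m[48;2;41;29;30m🬂[38;2;44;31;33m[48;2;41;29;30m🬂[38;2;44;31;33m[48;2;41;29;30m🬂[38;2;42;30;31m[48;2;190;190;190m🬝[38;2;44;31;33m[48;2;210;210;210m🬂[38;2;44;31;33m[48;2;213;213;213m🬂[38;2;43;30;32m[48;2;183;183;183m🬊[38;2;44;31;33m[48;2;41;29;30m🬂[38;2;44;31;33m[48;2;41;29;30m🬂[38;2;44;31;33m[48;2;41;29;30m🬂[0m
[38;2;38;27;26m[48;2;36;25;23m🬎[38;2;38;27;26m[48;2;36;25;23m🬎[38;2;38;27;26m[48;2;36;25;23m🬎[38;2;39;28;27m[48;2;166;166;166m🬀[38;2;210;210;210m[48;2;191;191;191m🬊[38;2;241;241;241m[48;2;197;197;197m🬀[38;2;187;187;187m[48;2;164;164;164m🬆[38;2;110;110;110m[48;2;38;27;25m🬓[38;2;38;27;26m[48;2;36;25;23m🬎[38;2;38;27;26m[48;2;36;25;23m🬎[0m
[38;2;33;23;20m[48;2;31;22;17m🬎[38;2;33;23;20m[48;2;31;22;17m🬎[38;2;33;23;20m[48;2;31;22;17m🬎[38;2;124;124;124m[48;2;32;22;18m🬉[38;2;151;151;151m[48;2;81;81;81m🬎[38;2;152;152;152m[48;2;93;93;93m🬎[38;2;132;132;132m[48;2;55;52;50m🬆[38;2;33;23;20m[48;2;31;22;17m🬎[38;2;33;23;20m[48;2;31;22;17m🬎[38;2;33;23;20m[48;2;31;22;17m🬎[0m
[38;2;30;21;15m[48;2;27;19;12m🬂[38;2;30;21;15m[48;2;27;19;12m🬂[38;2;30;21;15m[48;2;27;19;12m🬂[38;2;30;21;15m[48;2;27;19;12m🬂[38;2;30;21;15m[48;2;27;19;12m🬂[38;2;30;21;15m[48;2;27;19;12m🬂[38;2;30;21;15m[48;2;27;19;12m🬂[38;2;30;21;15m[48;2;27;19;12m🬂[38;2;30;21;15m[48;2;27;19;12m🬂[38;2;30;21;15m[48;2;27;19;12m🬂[0m
</frame>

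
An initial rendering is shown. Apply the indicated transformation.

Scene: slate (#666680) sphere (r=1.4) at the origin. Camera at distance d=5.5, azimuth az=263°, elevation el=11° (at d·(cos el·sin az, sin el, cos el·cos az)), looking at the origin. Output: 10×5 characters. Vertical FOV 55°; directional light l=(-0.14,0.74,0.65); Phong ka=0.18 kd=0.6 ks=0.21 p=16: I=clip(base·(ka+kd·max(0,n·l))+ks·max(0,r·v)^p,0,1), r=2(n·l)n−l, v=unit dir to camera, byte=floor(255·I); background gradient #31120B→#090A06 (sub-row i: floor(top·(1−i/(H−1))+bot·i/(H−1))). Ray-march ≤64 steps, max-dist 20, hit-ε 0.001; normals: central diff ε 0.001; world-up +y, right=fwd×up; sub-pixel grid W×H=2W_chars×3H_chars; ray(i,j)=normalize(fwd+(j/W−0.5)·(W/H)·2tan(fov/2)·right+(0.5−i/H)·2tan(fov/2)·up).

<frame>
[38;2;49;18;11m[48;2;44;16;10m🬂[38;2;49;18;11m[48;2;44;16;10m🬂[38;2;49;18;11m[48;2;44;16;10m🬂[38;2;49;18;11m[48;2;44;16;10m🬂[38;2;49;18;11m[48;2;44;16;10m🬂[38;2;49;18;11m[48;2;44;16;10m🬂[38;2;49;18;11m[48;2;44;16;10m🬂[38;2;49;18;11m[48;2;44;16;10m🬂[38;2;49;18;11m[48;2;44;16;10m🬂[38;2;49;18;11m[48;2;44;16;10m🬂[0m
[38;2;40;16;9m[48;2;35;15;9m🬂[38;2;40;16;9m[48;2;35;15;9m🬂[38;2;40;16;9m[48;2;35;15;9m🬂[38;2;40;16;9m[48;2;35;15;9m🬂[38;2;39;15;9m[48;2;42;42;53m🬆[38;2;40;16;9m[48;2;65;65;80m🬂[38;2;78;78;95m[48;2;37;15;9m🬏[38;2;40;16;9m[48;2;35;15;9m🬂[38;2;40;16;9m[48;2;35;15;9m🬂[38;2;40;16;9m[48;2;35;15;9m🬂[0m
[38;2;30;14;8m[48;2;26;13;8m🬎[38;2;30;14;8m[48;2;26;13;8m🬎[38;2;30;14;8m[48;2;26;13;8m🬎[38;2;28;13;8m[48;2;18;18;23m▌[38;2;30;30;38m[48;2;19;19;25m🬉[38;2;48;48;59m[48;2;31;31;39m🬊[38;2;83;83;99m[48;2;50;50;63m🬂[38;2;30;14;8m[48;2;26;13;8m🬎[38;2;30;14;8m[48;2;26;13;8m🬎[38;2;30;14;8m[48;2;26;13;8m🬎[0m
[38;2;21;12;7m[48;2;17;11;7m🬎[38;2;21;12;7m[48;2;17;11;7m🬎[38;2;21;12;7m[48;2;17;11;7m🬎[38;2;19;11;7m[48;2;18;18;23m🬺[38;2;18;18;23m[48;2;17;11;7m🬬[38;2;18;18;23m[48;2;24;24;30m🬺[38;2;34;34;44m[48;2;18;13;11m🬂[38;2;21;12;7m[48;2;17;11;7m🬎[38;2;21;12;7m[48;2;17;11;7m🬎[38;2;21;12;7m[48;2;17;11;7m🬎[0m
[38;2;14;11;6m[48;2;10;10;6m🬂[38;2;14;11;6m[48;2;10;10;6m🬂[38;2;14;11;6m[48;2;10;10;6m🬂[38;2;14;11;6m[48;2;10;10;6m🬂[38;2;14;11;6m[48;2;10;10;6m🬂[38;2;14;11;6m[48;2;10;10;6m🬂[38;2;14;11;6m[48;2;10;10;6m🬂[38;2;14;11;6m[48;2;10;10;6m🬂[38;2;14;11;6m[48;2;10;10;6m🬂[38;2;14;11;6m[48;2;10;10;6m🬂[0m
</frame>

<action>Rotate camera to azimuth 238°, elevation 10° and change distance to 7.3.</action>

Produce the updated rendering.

<frame>
[38;2;49;18;11m[48;2;44;16;10m🬂[38;2;49;18;11m[48;2;44;16;10m🬂[38;2;49;18;11m[48;2;44;16;10m🬂[38;2;49;18;11m[48;2;44;16;10m🬂[38;2;49;18;11m[48;2;44;16;10m🬂[38;2;49;18;11m[48;2;44;16;10m🬂[38;2;49;18;11m[48;2;44;16;10m🬂[38;2;49;18;11m[48;2;44;16;10m🬂[38;2;49;18;11m[48;2;44;16;10m🬂[38;2;49;18;11m[48;2;44;16;10m🬂[0m
[38;2;40;16;9m[48;2;35;15;9m🬂[38;2;40;16;9m[48;2;35;15;9m🬂[38;2;40;16;9m[48;2;35;15;9m🬂[38;2;40;16;9m[48;2;35;15;9m🬂[38;2;37;15;9m[48;2;41;41;52m🬝[38;2;38;15;9m[48;2;59;59;75m🬎[38;2;40;16;9m[48;2;35;15;9m🬂[38;2;40;16;9m[48;2;35;15;9m🬂[38;2;40;16;9m[48;2;35;15;9m🬂[38;2;40;16;9m[48;2;35;15;9m🬂[0m
[38;2;30;14;8m[48;2;26;13;8m🬎[38;2;30;14;8m[48;2;26;13;8m🬎[38;2;30;14;8m[48;2;26;13;8m🬎[38;2;30;14;8m[48;2;26;13;8m🬎[38;2;18;18;23m[48;2;23;23;29m🬺[38;2;60;60;72m[48;2;24;24;30m🬁[38;2;58;58;72m[48;2;29;17;15m🬄[38;2;30;14;8m[48;2;26;13;8m🬎[38;2;30;14;8m[48;2;26;13;8m🬎[38;2;30;14;8m[48;2;26;13;8m🬎[0m
[38;2;21;12;7m[48;2;17;11;7m🬎[38;2;21;12;7m[48;2;17;11;7m🬎[38;2;21;12;7m[48;2;17;11;7m🬎[38;2;21;12;7m[48;2;17;11;7m🬎[38;2;18;18;23m[48;2;18;11;7m🬊[38;2;18;18;23m[48;2;17;11;7m🬎[38;2;18;18;23m[48;2;19;11;7m🬀[38;2;21;12;7m[48;2;17;11;7m🬎[38;2;21;12;7m[48;2;17;11;7m🬎[38;2;21;12;7m[48;2;17;11;7m🬎[0m
[38;2;14;11;6m[48;2;10;10;6m🬂[38;2;14;11;6m[48;2;10;10;6m🬂[38;2;14;11;6m[48;2;10;10;6m🬂[38;2;14;11;6m[48;2;10;10;6m🬂[38;2;14;11;6m[48;2;10;10;6m🬂[38;2;14;11;6m[48;2;10;10;6m🬂[38;2;14;11;6m[48;2;10;10;6m🬂[38;2;14;11;6m[48;2;10;10;6m🬂[38;2;14;11;6m[48;2;10;10;6m🬂[38;2;14;11;6m[48;2;10;10;6m🬂[0m
</frame>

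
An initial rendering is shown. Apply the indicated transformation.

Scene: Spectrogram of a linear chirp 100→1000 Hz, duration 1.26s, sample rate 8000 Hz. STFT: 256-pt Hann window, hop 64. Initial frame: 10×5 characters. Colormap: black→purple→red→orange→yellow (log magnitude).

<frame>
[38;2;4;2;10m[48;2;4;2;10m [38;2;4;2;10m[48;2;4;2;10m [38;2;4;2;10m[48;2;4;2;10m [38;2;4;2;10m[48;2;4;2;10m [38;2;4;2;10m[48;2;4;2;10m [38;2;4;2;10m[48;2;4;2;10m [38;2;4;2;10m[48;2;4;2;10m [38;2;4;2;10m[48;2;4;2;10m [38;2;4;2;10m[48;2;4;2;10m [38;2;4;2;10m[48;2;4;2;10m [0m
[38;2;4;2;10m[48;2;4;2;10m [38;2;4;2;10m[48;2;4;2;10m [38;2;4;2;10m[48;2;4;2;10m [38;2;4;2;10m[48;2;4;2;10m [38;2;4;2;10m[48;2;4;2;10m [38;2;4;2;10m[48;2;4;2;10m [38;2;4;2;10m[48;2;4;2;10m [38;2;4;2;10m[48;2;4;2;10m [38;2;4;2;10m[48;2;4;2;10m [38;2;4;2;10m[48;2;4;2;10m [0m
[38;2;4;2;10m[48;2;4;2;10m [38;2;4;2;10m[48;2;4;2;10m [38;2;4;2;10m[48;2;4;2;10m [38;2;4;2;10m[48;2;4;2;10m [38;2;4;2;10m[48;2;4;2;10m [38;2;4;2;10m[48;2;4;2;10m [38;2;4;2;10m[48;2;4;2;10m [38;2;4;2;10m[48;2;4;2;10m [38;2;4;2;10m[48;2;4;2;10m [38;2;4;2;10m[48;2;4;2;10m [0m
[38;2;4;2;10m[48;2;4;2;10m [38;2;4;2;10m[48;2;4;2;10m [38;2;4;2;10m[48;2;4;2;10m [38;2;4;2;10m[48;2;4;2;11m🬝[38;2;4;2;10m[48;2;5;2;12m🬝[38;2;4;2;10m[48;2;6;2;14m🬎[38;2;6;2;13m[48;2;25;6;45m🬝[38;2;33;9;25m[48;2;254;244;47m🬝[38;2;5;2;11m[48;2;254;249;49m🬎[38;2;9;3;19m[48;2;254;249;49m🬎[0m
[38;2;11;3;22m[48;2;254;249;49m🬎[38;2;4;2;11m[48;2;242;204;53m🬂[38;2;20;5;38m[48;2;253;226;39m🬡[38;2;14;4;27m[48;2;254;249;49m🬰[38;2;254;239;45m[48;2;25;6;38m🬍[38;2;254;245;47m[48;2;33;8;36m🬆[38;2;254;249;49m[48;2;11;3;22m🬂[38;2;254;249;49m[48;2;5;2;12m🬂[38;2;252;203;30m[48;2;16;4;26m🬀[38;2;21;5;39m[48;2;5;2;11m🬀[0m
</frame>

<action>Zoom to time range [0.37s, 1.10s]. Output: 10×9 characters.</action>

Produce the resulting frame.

<frame>
[38;2;4;2;10m[48;2;4;2;10m [38;2;4;2;10m[48;2;4;2;10m [38;2;4;2;10m[48;2;4;2;10m [38;2;4;2;10m[48;2;4;2;10m [38;2;4;2;10m[48;2;4;2;10m [38;2;4;2;10m[48;2;4;2;10m [38;2;4;2;10m[48;2;4;2;10m [38;2;4;2;10m[48;2;4;2;10m [38;2;4;2;10m[48;2;4;2;10m [38;2;4;2;10m[48;2;4;2;10m [0m
[38;2;4;2;10m[48;2;4;2;10m [38;2;4;2;10m[48;2;4;2;10m [38;2;4;2;10m[48;2;4;2;10m [38;2;4;2;10m[48;2;4;2;10m [38;2;4;2;10m[48;2;4;2;10m [38;2;4;2;10m[48;2;4;2;10m [38;2;4;2;10m[48;2;4;2;10m [38;2;4;2;10m[48;2;4;2;10m [38;2;4;2;10m[48;2;4;2;10m [38;2;4;2;10m[48;2;4;2;10m [0m
[38;2;4;2;10m[48;2;4;2;10m [38;2;4;2;10m[48;2;4;2;10m [38;2;4;2;10m[48;2;4;2;10m [38;2;4;2;10m[48;2;4;2;10m [38;2;4;2;10m[48;2;4;2;10m [38;2;4;2;10m[48;2;4;2;10m [38;2;4;2;10m[48;2;4;2;10m [38;2;4;2;10m[48;2;4;2;10m [38;2;4;2;10m[48;2;4;2;10m [38;2;4;2;10m[48;2;4;2;10m [0m
[38;2;4;2;10m[48;2;4;2;10m [38;2;4;2;10m[48;2;4;2;10m [38;2;4;2;10m[48;2;4;2;10m [38;2;4;2;10m[48;2;4;2;10m [38;2;4;2;10m[48;2;4;2;10m [38;2;4;2;10m[48;2;4;2;10m [38;2;4;2;10m[48;2;4;2;10m [38;2;4;2;10m[48;2;4;2;10m [38;2;4;2;10m[48;2;4;2;10m [38;2;4;2;10m[48;2;4;2;10m [0m
[38;2;4;2;10m[48;2;4;2;10m [38;2;4;2;10m[48;2;4;2;10m [38;2;4;2;10m[48;2;4;2;10m [38;2;4;2;10m[48;2;4;2;10m [38;2;4;2;10m[48;2;4;2;10m [38;2;4;2;10m[48;2;4;2;10m [38;2;4;2;10m[48;2;4;2;10m [38;2;4;2;10m[48;2;4;2;10m [38;2;4;2;10m[48;2;4;2;10m [38;2;4;2;10m[48;2;4;2;10m [0m
[38;2;4;2;10m[48;2;4;2;10m [38;2;4;2;10m[48;2;4;2;10m [38;2;4;2;10m[48;2;4;2;10m [38;2;4;2;10m[48;2;4;2;10m [38;2;4;2;10m[48;2;4;2;10m [38;2;4;2;10m[48;2;4;2;10m [38;2;4;2;10m[48;2;4;2;10m [38;2;4;2;10m[48;2;4;2;10m [38;2;4;2;10m[48;2;4;2;10m [38;2;4;2;10m[48;2;4;2;10m [0m
[38;2;4;2;10m[48;2;4;2;10m [38;2;4;2;10m[48;2;4;2;10m [38;2;4;2;10m[48;2;4;2;10m [38;2;4;2;10m[48;2;4;2;11m🬝[38;2;4;2;10m[48;2;5;2;11m🬝[38;2;4;2;10m[48;2;5;2;12m🬎[38;2;4;2;10m[48;2;6;2;14m🬎[38;2;4;2;10m[48;2;11;3;22m🬎[38;2;4;2;10m[48;2;19;5;36m🬎[38;2;17;4;27m[48;2;248;148;12m🬝[0m
[38;2;16;4;28m[48;2;184;47;81m🬝[38;2;8;2;17m[48;2;253;230;41m🬎[38;2;23;6;39m[48;2;254;249;49m🬎[38;2;69;18;36m[48;2;253;230;41m🬆[38;2;11;3;23m[48;2;253;227;40m🬂[38;2;53;13;70m[48;2;254;249;49m🬰[38;2;252;218;36m[48;2;42;10;52m🬍[38;2;253;235;43m[48;2;8;2;17m🬎[38;2;237;185;58m[48;2;25;6;39m🬆[38;2;254;248;49m[48;2;12;3;23m🬂[0m
[38;2;254;249;49m[48;2;13;3;25m🬂[38;2;254;244;47m[48;2;8;2;17m🬂[38;2;250;168;16m[48;2;26;7;26m🬀[38;2;28;7;50m[48;2;4;2;11m🬂[38;2;11;3;23m[48;2;4;2;10m🬂[38;2;7;2;15m[48;2;4;2;10m🬂[38;2;5;2;12m[48;2;4;2;10m🬂[38;2;4;2;11m[48;2;4;2;10m🬂[38;2;4;2;11m[48;2;4;2;10m🬂[38;2;4;2;10m[48;2;4;2;10m [0m
</frame>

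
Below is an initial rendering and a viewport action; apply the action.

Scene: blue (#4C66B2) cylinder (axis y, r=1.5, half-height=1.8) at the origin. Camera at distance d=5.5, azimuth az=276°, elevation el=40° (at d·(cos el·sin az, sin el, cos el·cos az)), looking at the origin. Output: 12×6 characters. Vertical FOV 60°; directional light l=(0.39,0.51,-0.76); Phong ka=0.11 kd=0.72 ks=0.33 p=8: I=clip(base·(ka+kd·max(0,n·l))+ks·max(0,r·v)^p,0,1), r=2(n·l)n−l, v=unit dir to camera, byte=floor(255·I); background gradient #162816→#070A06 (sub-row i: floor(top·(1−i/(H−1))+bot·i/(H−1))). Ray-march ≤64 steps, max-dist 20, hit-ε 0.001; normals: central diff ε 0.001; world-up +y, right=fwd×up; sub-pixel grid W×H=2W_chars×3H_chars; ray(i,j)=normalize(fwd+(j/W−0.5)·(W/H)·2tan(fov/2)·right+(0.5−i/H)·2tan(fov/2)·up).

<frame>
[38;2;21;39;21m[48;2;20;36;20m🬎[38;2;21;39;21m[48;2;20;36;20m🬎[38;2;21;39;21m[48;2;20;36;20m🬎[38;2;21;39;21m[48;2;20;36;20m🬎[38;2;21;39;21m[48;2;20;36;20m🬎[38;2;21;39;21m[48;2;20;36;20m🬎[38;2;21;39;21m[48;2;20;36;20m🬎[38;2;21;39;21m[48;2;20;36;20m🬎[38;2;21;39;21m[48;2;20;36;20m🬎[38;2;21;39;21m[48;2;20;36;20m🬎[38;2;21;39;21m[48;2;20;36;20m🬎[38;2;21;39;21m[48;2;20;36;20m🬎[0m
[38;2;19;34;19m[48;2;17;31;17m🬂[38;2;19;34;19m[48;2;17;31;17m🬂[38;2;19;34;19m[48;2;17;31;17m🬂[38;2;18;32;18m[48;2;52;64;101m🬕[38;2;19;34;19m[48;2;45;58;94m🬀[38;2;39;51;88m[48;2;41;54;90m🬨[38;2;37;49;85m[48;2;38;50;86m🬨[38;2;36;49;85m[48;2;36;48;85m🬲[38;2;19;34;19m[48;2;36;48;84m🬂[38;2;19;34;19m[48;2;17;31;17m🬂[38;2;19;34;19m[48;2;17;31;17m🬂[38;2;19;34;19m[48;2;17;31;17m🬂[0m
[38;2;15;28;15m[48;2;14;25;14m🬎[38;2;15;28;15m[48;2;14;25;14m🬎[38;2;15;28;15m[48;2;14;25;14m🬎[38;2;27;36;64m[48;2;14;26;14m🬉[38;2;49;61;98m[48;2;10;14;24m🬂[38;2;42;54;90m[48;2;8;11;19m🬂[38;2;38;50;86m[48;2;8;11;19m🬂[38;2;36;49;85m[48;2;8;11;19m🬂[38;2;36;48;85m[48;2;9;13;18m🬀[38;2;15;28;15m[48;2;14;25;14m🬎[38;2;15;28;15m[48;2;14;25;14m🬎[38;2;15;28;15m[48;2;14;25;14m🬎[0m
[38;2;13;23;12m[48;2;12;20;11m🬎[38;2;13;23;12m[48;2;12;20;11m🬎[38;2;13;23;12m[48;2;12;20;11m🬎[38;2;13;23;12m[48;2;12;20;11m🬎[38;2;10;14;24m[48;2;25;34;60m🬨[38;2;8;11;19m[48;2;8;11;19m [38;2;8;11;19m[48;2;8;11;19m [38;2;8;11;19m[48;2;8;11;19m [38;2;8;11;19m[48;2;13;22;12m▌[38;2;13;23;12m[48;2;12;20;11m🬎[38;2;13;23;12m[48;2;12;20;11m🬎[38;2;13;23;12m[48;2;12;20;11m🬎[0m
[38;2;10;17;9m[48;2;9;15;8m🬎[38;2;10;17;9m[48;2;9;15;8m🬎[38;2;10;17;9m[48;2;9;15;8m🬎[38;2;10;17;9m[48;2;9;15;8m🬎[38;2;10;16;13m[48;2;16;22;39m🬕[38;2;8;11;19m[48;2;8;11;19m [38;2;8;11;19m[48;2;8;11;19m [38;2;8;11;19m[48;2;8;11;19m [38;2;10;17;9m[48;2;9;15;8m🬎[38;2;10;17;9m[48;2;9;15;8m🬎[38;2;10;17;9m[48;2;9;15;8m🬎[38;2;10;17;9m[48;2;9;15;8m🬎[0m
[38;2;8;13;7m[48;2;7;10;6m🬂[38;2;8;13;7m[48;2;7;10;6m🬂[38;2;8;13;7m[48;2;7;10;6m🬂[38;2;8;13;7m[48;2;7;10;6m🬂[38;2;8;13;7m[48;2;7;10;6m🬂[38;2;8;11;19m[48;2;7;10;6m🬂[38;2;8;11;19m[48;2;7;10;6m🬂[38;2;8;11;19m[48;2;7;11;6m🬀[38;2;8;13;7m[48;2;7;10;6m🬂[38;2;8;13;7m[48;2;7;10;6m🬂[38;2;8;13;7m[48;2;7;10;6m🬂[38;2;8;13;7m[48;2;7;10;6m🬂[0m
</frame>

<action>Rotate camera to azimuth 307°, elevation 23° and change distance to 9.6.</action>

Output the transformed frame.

<frame>
[38;2;21;39;21m[48;2;20;36;20m🬎[38;2;21;39;21m[48;2;20;36;20m🬎[38;2;21;39;21m[48;2;20;36;20m🬎[38;2;21;39;21m[48;2;20;36;20m🬎[38;2;21;39;21m[48;2;20;36;20m🬎[38;2;21;39;21m[48;2;20;36;20m🬎[38;2;21;39;21m[48;2;20;36;20m🬎[38;2;21;39;21m[48;2;20;36;20m🬎[38;2;21;39;21m[48;2;20;36;20m🬎[38;2;21;39;21m[48;2;20;36;20m🬎[38;2;21;39;21m[48;2;20;36;20m🬎[38;2;21;39;21m[48;2;20;36;20m🬎[0m
[38;2;19;34;19m[48;2;17;31;17m🬂[38;2;19;34;19m[48;2;17;31;17m🬂[38;2;19;34;19m[48;2;17;31;17m🬂[38;2;19;34;19m[48;2;17;31;17m🬂[38;2;19;34;19m[48;2;17;31;17m🬂[38;2;19;34;19m[48;2;17;31;17m🬂[38;2;19;34;19m[48;2;17;31;17m🬂[38;2;19;34;19m[48;2;17;31;17m🬂[38;2;19;34;19m[48;2;17;31;17m🬂[38;2;19;34;19m[48;2;17;31;17m🬂[38;2;19;34;19m[48;2;17;31;17m🬂[38;2;19;34;19m[48;2;17;31;17m🬂[0m
[38;2;15;28;15m[48;2;14;25;14m🬎[38;2;15;28;15m[48;2;14;25;14m🬎[38;2;15;28;15m[48;2;14;25;14m🬎[38;2;15;28;15m[48;2;14;25;14m🬎[38;2;15;28;15m[48;2;14;25;14m🬎[38;2;69;81;117m[48;2;8;11;19m🬂[38;2;58;70;106m[48;2;8;11;19m🬂[38;2;51;63;99m[48;2;12;20;16m🬀[38;2;15;28;15m[48;2;14;25;14m🬎[38;2;15;28;15m[48;2;14;25;14m🬎[38;2;15;28;15m[48;2;14;25;14m🬎[38;2;15;28;15m[48;2;14;25;14m🬎[0m
[38;2;13;23;12m[48;2;12;20;11m🬎[38;2;13;23;12m[48;2;12;20;11m🬎[38;2;13;23;12m[48;2;12;20;11m🬎[38;2;13;23;12m[48;2;12;20;11m🬎[38;2;13;23;12m[48;2;12;20;11m🬎[38;2;8;11;19m[48;2;8;11;19m [38;2;8;11;19m[48;2;8;11;19m [38;2;8;11;19m[48;2;13;22;12m▌[38;2;13;23;12m[48;2;12;20;11m🬎[38;2;13;23;12m[48;2;12;20;11m🬎[38;2;13;23;12m[48;2;12;20;11m🬎[38;2;13;23;12m[48;2;12;20;11m🬎[0m
[38;2;10;17;9m[48;2;9;15;8m🬎[38;2;10;17;9m[48;2;9;15;8m🬎[38;2;10;17;9m[48;2;9;15;8m🬎[38;2;10;17;9m[48;2;9;15;8m🬎[38;2;10;17;9m[48;2;9;15;8m🬎[38;2;8;11;19m[48;2;9;16;8m🬂[38;2;8;11;19m[48;2;9;16;8m🬂[38;2;8;11;19m[48;2;9;16;8m🬀[38;2;10;17;9m[48;2;9;15;8m🬎[38;2;10;17;9m[48;2;9;15;8m🬎[38;2;10;17;9m[48;2;9;15;8m🬎[38;2;10;17;9m[48;2;9;15;8m🬎[0m
[38;2;8;13;7m[48;2;7;10;6m🬂[38;2;8;13;7m[48;2;7;10;6m🬂[38;2;8;13;7m[48;2;7;10;6m🬂[38;2;8;13;7m[48;2;7;10;6m🬂[38;2;8;13;7m[48;2;7;10;6m🬂[38;2;8;13;7m[48;2;7;10;6m🬂[38;2;8;13;7m[48;2;7;10;6m🬂[38;2;8;13;7m[48;2;7;10;6m🬂[38;2;8;13;7m[48;2;7;10;6m🬂[38;2;8;13;7m[48;2;7;10;6m🬂[38;2;8;13;7m[48;2;7;10;6m🬂[38;2;8;13;7m[48;2;7;10;6m🬂[0m
</frame>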